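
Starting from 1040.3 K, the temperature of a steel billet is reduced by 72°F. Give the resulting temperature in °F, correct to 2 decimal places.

Initial temperature in Celsius: 1040.3 - 273.15 = 767.1500°C.
The 72°F change is an interval, so only the factor 5/9 applies: -72 × 5/9 = -40.0000°C.
Final Celsius temperature: 767.1500 - 40.0000 = 727.1500°C.
In Fahrenheit: 727.1500 × 1.8 + 32 = 1340.87°F.

1340.87°F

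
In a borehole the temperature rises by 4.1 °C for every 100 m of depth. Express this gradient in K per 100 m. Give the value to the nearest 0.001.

The quantity depends on a temperature interval, so only the ratio of degree sizes applies; the offset between the scales is irrelevant.
A change of 1°C is a change of 1 K, so 4.1 × 1 = 4.100.

4.100 K/100 m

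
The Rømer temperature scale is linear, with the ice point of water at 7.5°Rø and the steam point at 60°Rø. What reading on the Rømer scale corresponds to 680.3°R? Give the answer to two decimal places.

62.52°Rø

First in Celsius: (680.3 - 491.67) × 5/9 = 104.7944°C.
Linearly onto the Rømer scale: 7.5 + (104.7944 / 100) × (60 - 7.5) = 62.52°Rø.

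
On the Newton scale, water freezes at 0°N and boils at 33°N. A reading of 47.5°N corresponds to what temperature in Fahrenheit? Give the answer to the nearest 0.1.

Linear interpolation between the fixed points: C = (47.5 - 0) × 100 / (33 - 0) = 143.9394°C.
Then 143.9394 × 1.8 + 32 = 291.1°F.

291.1°F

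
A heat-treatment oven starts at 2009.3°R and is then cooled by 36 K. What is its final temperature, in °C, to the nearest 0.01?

Initial temperature in Celsius: (2009.3 - 491.67) × 5/9 = 843.1278°C.
The 36 K change is an interval; Kelvin and Celsius degrees are the same size, so ΔC = -36°C.
Final Celsius temperature: 843.1278 - 36.0000 = 807.1278°C.

807.13°C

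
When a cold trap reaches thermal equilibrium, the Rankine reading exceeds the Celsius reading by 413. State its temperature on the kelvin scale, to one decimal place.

Let x be the Rankine reading; then the Celsius reading is 5/9·x - 273.15.
(5/9·x - 273.15) - x = -413  ⇒  (-4/9)·x = -139.85  ⇒  x = 314.6625°R.
In Celsius: (314.6625 - 491.67) × 5/9 = -98.3375°C.
In kelvin: -98.3375 + 273.15 = 174.8 K.

174.8 K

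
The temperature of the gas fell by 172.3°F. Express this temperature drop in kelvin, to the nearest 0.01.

Only the scale ratio 5/9 matters for a change in temperature.
172.3 × 5/9 = 95.72.

95.72 K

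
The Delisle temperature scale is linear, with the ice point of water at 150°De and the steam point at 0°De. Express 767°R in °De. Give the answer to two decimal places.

-79.44°De

First in Celsius: (767 - 491.67) × 5/9 = 152.9611°C.
Linearly onto the Delisle scale: 150 + (152.9611 / 100) × (0 - 150) = -79.44°De.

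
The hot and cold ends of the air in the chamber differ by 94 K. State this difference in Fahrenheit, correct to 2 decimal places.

An interval of 1 K corresponds to 1.8°F.
94 × 1.8 = 169.20.

169.20°F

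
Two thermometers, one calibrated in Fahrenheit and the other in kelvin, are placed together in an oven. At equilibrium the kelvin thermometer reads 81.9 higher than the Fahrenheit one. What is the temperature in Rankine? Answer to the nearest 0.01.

849.98°R

Let x be the Fahrenheit reading; then the kelvin reading is 5/9·x + 255.372.
(5/9·x + 255.372) - x = 81.9  ⇒  (-4/9)·x = -173.472  ⇒  x = 390.3125°F.
In Celsius: (390.3125 - 32) × 5/9 = 199.0625°C.
In Rankine: 199.0625 × 1.8 + 491.67 = 849.98°R.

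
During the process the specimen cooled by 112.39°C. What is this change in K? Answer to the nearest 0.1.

112.4 K

Celsius and kelvin degrees are the same size, so the interval is unchanged: 112.4.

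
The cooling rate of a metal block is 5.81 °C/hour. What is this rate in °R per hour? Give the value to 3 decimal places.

The quantity depends on a temperature interval, so only the ratio of degree sizes applies; the offset between the scales is irrelevant.
A change of 1°C is a change of 1.8°R, so 5.81 × 1.8 = 10.458.

10.458 °R/hour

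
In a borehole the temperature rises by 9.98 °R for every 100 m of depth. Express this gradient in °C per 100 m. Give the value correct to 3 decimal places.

5.544 °C/100 m

Since only a temperature interval is involved, the additive offset between the scales drops out.
A change of 1°R is a change of 5/9°C, so 9.98 × 5/9 = 5.544.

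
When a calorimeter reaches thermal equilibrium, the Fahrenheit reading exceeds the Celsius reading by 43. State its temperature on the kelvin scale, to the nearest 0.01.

286.90 K

Let x be the Fahrenheit reading; then the Celsius reading is 5/9·x - 17.7778.
(5/9·x - 17.7778) - x = -43  ⇒  (-4/9)·x = -25.2222  ⇒  x = 56.7500°F.
In Celsius: (56.75 - 32) × 5/9 = 13.7500°C.
In kelvin: 13.7500 + 273.15 = 286.90 K.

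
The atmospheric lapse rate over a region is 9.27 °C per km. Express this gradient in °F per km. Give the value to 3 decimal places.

16.686 °F/km

Since only a temperature interval is involved, the additive offset between the scales drops out.
A change of 1°C is a change of 1.8°F, so 9.27 × 1.8 = 16.686.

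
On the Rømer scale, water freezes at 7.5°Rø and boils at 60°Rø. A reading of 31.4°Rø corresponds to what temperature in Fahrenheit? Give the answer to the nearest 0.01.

Linear interpolation between the fixed points: C = (31.4 - 7.5) × 100 / (60 - 7.5) = 45.5238°C.
Then 45.5238 × 1.8 + 32 = 113.94°F.

113.94°F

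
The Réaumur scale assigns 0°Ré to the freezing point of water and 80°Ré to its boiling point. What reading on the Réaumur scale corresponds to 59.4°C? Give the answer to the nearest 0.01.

Linearly onto the Réaumur scale: 0 + (59.4000 / 100) × (80 - 0) = 47.52°Ré.

47.52°Ré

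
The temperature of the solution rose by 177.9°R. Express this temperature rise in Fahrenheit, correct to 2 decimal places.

Rankine and Fahrenheit degrees are the same size, so the interval is unchanged: 177.90.

177.90°F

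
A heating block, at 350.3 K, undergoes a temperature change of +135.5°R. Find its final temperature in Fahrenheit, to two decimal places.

Initial temperature in Celsius: 350.3 - 273.15 = 77.1500°C.
The 135.5°R change is an interval, so only the factor 5/9 applies: +135.5 × 5/9 = +75.2778°C.
Final Celsius temperature: 77.1500 + 75.2778 = 152.4278°C.
In Fahrenheit: 152.4278 × 1.8 + 32 = 306.37°F.

306.37°F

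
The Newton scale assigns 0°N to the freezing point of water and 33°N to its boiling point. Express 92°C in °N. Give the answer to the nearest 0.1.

Linearly onto the Newton scale: 0 + (92.0000 / 100) × (33 - 0) = 30.4°N.

30.4°N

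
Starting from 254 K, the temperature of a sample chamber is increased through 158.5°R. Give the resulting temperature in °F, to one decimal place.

Initial temperature in Celsius: 254 - 273.15 = -19.1500°C.
The 158.5°R change is an interval, so only the factor 5/9 applies: +158.5 × 5/9 = +88.0556°C.
Final Celsius temperature: -19.1500 + 88.0556 = 68.9056°C.
In Fahrenheit: 68.9056 × 1.8 + 32 = 156.0°F.

156.0°F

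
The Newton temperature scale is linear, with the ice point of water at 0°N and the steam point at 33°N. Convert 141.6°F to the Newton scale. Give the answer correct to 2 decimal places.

20.09°N

First in Celsius: (141.6 - 32) × 5/9 = 60.8889°C.
Linearly onto the Newton scale: 0 + (60.8889 / 100) × (33 - 0) = 20.09°N.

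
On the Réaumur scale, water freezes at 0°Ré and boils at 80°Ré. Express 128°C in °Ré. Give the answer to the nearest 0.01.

102.40°Ré

Linearly onto the Réaumur scale: 0 + (128.0000 / 100) × (80 - 0) = 102.40°Ré.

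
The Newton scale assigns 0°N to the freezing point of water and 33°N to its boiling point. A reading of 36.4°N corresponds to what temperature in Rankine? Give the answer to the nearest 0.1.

Linear interpolation between the fixed points: C = (36.4 - 0) × 100 / (33 - 0) = 110.3030°C.
Then 110.3030 × 1.8 + 491.67 = 690.2°R.

690.2°R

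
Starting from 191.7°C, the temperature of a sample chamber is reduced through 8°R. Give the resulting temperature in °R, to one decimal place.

The 8°R change is an interval, so only the factor 5/9 applies: -8 × 5/9 = -4.4444°C.
Final Celsius temperature: 191.7000 - 4.4444 = 187.2556°C.
In Rankine: 187.2556 × 1.8 + 491.67 = 828.7°R.

828.7°R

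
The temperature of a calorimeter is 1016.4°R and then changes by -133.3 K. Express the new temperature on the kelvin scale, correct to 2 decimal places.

431.37 K

Initial temperature in Celsius: (1016.4 - 491.67) × 5/9 = 291.5167°C.
The 133.3 K change is an interval; Kelvin and Celsius degrees are the same size, so ΔC = -133.3°C.
Final Celsius temperature: 291.5167 - 133.3000 = 158.2167°C.
In kelvin: 158.2167 + 273.15 = 431.37 K.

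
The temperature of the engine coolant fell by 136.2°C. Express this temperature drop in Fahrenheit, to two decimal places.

Only the scale ratio 1.8 matters for a change in temperature.
136.2 × 1.8 = 245.16.

245.16°F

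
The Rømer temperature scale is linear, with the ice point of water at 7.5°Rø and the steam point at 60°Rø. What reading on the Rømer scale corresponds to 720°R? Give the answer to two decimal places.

First in Celsius: (720 - 491.67) × 5/9 = 126.8500°C.
Linearly onto the Rømer scale: 7.5 + (126.8500 / 100) × (60 - 7.5) = 74.10°Rø.

74.10°Rø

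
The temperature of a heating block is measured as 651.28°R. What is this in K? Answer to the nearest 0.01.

361.82 K

In Celsius: (651.28 - 491.67) × 5/9 = 88.6722°C.
In kelvin: 88.6722 + 273.15 = 361.82 K.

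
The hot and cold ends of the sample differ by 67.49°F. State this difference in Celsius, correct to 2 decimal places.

37.49°C

For a temperature interval the offset drops out; only the factor 5/9 applies.
67.49 × 5/9 = 37.49.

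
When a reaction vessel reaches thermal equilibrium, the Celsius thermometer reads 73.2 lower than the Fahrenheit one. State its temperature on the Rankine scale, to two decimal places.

584.37°R

Let x be the Fahrenheit reading; then the Celsius reading is 5/9·x - 17.7778.
(5/9·x - 17.7778) - x = -73.2  ⇒  (-4/9)·x = -55.4222  ⇒  x = 124.7000°F.
In Celsius: (124.7 - 32) × 5/9 = 51.5000°C.
In Rankine: 51.5000 × 1.8 + 491.67 = 584.37°R.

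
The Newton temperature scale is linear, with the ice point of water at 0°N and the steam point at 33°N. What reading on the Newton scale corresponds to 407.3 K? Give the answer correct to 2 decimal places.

First in Celsius: 407.3 - 273.15 = 134.1500°C.
Linearly onto the Newton scale: 0 + (134.1500 / 100) × (33 - 0) = 44.27°N.

44.27°N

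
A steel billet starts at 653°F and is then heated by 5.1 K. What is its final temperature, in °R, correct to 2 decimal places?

Initial temperature in Celsius: (653 - 32) × 5/9 = 345.0000°C.
The 5.1 K change is an interval; Kelvin and Celsius degrees are the same size, so ΔC = +5.1°C.
Final Celsius temperature: 345.0000 + 5.1000 = 350.1000°C.
In Rankine: 350.1000 × 1.8 + 491.67 = 1121.85°R.

1121.85°R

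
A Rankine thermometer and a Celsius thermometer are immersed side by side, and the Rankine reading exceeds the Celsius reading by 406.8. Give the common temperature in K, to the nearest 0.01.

Let x be the Rankine reading; then the Celsius reading is 5/9·x - 273.15.
(5/9·x - 273.15) - x = -406.8  ⇒  (-4/9)·x = -133.65  ⇒  x = 300.7125°R.
In Celsius: (300.7125 - 491.67) × 5/9 = -106.0875°C.
In kelvin: -106.0875 + 273.15 = 167.06 K.

167.06 K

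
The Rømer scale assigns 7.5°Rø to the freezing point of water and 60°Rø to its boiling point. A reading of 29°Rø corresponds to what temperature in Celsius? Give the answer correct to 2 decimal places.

40.95°C

Linear interpolation between the fixed points: C = (29 - 7.5) × 100 / (60 - 7.5) = 40.9524°C.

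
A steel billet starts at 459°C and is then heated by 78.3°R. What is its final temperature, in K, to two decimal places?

775.65 K

The 78.3°R change is an interval, so only the factor 5/9 applies: +78.3 × 5/9 = +43.5000°C.
Final Celsius temperature: 459.0000 + 43.5000 = 502.5000°C.
In kelvin: 502.5000 + 273.15 = 775.65 K.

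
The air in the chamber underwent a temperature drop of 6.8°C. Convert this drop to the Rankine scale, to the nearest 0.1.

Only the scale ratio 1.8 matters for a change in temperature.
6.8 × 1.8 = 12.2.

12.2°R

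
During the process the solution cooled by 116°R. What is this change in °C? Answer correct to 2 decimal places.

Only the scale ratio 5/9 matters for a change in temperature.
116 × 5/9 = 64.44.

64.44°C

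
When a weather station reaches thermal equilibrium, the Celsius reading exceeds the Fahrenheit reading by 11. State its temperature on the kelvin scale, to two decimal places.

Let x be the Celsius reading; then the Fahrenheit reading is 1.8·x + 32.
(1.8·x + 32) - x = -11  ⇒  (0.8)·x = -43  ⇒  x = -53.7500°C.
In kelvin: -53.7500 + 273.15 = 219.40 K.

219.40 K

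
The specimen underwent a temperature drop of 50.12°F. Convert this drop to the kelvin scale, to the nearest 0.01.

Only the scale ratio 5/9 matters for a change in temperature.
50.12 × 5/9 = 27.84.

27.84 K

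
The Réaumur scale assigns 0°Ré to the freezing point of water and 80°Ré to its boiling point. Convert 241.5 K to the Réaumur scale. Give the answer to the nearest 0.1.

First in Celsius: 241.5 - 273.15 = -31.6500°C.
Linearly onto the Réaumur scale: 0 + (-31.6500 / 100) × (80 - 0) = -25.3°Ré.

-25.3°Ré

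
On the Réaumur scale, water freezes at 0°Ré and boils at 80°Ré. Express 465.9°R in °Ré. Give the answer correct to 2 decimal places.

First in Celsius: (465.9 - 491.67) × 5/9 = -14.3167°C.
Linearly onto the Réaumur scale: 0 + (-14.3167 / 100) × (80 - 0) = -11.45°Ré.

-11.45°Ré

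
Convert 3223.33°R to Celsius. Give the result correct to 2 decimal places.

1517.59°C

In Celsius: (3223.33 - 491.67) × 5/9 = 1517.5889°C.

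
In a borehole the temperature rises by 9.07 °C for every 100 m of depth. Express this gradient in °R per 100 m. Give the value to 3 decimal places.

The quantity depends on a temperature interval, so only the ratio of degree sizes applies; the offset between the scales is irrelevant.
A change of 1°C is a change of 1.8°R, so 9.07 × 1.8 = 16.326.

16.326 °R/100 m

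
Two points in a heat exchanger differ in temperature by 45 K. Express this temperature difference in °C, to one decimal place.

45.0°C

Kelvin and Celsius degrees are the same size, so the interval is unchanged: 45.0.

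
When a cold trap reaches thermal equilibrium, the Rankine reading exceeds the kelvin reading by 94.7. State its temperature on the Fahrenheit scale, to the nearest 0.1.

-246.6°F

Let x be the kelvin reading; then the Rankine reading is 1.8·x.
(1.8·x) - x = 94.7  ⇒  (0.8)·x = 94.7  ⇒  x = 118.3750 K.
In Celsius: 118.375 - 273.15 = -154.7750°C.
In Fahrenheit: -154.7750 × 1.8 + 32 = -246.6°F.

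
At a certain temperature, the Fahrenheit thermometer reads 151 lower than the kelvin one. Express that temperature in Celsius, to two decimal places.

112.69°C

Let x be the kelvin reading; then the Fahrenheit reading is 1.8·x - 459.67.
(1.8·x - 459.67) - x = -151  ⇒  (0.8)·x = 308.67  ⇒  x = 385.8375 K.
In Celsius: 385.8375 - 273.15 = 112.69°C.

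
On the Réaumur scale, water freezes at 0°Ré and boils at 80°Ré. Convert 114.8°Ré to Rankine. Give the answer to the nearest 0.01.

Linear interpolation between the fixed points: C = (114.8 - 0) × 100 / (80 - 0) = 143.5000°C.
Then 143.5000 × 1.8 + 491.67 = 749.97°R.

749.97°R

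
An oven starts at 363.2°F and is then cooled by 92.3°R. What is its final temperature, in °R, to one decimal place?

730.6°R

Initial temperature in Celsius: (363.2 - 32) × 5/9 = 184.0000°C.
The 92.3°R change is an interval, so only the factor 5/9 applies: -92.3 × 5/9 = -51.2778°C.
Final Celsius temperature: 184.0000 - 51.2778 = 132.7222°C.
In Rankine: 132.7222 × 1.8 + 491.67 = 730.6°R.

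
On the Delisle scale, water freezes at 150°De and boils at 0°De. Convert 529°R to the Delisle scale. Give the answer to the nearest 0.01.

118.89°De

First in Celsius: (529 - 491.67) × 5/9 = 20.7389°C.
Linearly onto the Delisle scale: 150 + (20.7389 / 100) × (0 - 150) = 118.89°De.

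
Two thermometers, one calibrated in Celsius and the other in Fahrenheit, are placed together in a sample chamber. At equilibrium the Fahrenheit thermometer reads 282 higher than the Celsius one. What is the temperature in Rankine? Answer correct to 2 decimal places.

1054.17°R

Let x be the Celsius reading; then the Fahrenheit reading is 1.8·x + 32.
(1.8·x + 32) - x = 282  ⇒  (0.8)·x = 250  ⇒  x = 312.5000°C.
In Rankine: 312.5000 × 1.8 + 491.67 = 1054.17°R.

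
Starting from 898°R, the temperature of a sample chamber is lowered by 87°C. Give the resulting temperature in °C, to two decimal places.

138.74°C

Initial temperature in Celsius: (898 - 491.67) × 5/9 = 225.7389°C.
Final Celsius temperature: 225.7389 - 87.0000 = 138.7389°C.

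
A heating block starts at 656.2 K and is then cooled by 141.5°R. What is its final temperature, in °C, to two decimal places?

Initial temperature in Celsius: 656.2 - 273.15 = 383.0500°C.
The 141.5°R change is an interval, so only the factor 5/9 applies: -141.5 × 5/9 = -78.6111°C.
Final Celsius temperature: 383.0500 - 78.6111 = 304.4389°C.

304.44°C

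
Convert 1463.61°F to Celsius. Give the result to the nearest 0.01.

795.34°C

In Celsius: (1463.61 - 32) × 5/9 = 795.3389°C.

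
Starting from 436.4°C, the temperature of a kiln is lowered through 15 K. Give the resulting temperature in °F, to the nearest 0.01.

790.52°F

The 15 K change is an interval; Kelvin and Celsius degrees are the same size, so ΔC = -15°C.
Final Celsius temperature: 436.4000 - 15.0000 = 421.4000°C.
In Fahrenheit: 421.4000 × 1.8 + 32 = 790.52°F.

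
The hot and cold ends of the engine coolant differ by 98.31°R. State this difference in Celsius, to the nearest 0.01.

54.62°C

Only the scale ratio 5/9 matters for a change in temperature.
98.31 × 5/9 = 54.62.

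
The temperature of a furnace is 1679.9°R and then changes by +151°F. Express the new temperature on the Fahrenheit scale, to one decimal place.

1371.2°F

Initial temperature in Celsius: (1679.9 - 491.67) × 5/9 = 660.1278°C.
The 151°F change is an interval, so only the factor 5/9 applies: +151 × 5/9 = +83.8889°C.
Final Celsius temperature: 660.1278 + 83.8889 = 744.0167°C.
In Fahrenheit: 744.0167 × 1.8 + 32 = 1371.2°F.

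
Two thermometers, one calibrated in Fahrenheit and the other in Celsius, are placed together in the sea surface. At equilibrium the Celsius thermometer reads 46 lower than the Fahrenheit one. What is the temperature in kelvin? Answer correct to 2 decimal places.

Let x be the Fahrenheit reading; then the Celsius reading is 5/9·x - 17.7778.
(5/9·x - 17.7778) - x = -46  ⇒  (-4/9)·x = -28.2222  ⇒  x = 63.5000°F.
In Celsius: (63.5 - 32) × 5/9 = 17.5000°C.
In kelvin: 17.5000 + 273.15 = 290.65 K.

290.65 K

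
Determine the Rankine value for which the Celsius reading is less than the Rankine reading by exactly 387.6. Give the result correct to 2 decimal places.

Let R be the Rankine reading. The Celsius reading is C = 5/9·R - 273.15.
Require C - R = -387.6: (-4/9)·R - 273.15 = -387.6.
R = (-387.6 + 273.15) / (-4/9) = 257.51.

257.51°R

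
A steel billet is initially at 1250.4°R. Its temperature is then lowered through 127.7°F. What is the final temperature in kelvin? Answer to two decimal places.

Initial temperature in Celsius: (1250.4 - 491.67) × 5/9 = 421.5167°C.
The 127.7°F change is an interval, so only the factor 5/9 applies: -127.7 × 5/9 = -70.9444°C.
Final Celsius temperature: 421.5167 - 70.9444 = 350.5722°C.
In kelvin: 350.5722 + 273.15 = 623.72 K.

623.72 K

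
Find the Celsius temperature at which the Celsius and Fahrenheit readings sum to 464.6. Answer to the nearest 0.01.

154.50°C

Let C be the Celsius reading. The Fahrenheit reading is F = 1.8·C + 32.
Require C + F = 464.6: (2.8)·C + 32 = 464.6.
C = (464.6 - 32) / (2.8) = 154.50.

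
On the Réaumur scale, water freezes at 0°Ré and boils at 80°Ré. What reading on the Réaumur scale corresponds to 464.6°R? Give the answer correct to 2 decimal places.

First in Celsius: (464.6 - 491.67) × 5/9 = -15.0389°C.
Linearly onto the Réaumur scale: 0 + (-15.0389 / 100) × (80 - 0) = -12.03°Ré.

-12.03°Ré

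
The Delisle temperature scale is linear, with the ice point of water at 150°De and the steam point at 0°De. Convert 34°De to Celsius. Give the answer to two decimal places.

Linear interpolation between the fixed points: C = (34 - 150) × 100 / (0 - 150) = 77.3333°C.

77.33°C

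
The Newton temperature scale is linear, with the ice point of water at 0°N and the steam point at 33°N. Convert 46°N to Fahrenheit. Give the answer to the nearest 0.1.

282.9°F

Linear interpolation between the fixed points: C = (46 - 0) × 100 / (33 - 0) = 139.3939°C.
Then 139.3939 × 1.8 + 32 = 282.9°F.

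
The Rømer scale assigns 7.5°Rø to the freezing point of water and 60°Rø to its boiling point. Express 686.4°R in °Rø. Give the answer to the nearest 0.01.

64.30°Rø

First in Celsius: (686.4 - 491.67) × 5/9 = 108.1833°C.
Linearly onto the Rømer scale: 7.5 + (108.1833 / 100) × (60 - 7.5) = 64.30°Rø.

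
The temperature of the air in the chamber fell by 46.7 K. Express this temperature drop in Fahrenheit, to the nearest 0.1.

84.1°F

For a temperature interval the offset drops out; only the factor 1.8 applies.
46.7 × 1.8 = 84.1.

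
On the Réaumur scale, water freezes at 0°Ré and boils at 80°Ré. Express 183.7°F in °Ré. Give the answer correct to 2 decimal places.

First in Celsius: (183.7 - 32) × 5/9 = 84.2778°C.
Linearly onto the Réaumur scale: 0 + (84.2778 / 100) × (80 - 0) = 67.42°Ré.

67.42°Ré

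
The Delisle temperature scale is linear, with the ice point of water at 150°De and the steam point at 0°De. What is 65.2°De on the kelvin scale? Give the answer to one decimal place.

329.7 K

Linear interpolation between the fixed points: C = (65.2 - 150) × 100 / (0 - 150) = 56.5333°C.
Then 56.5333 + 273.15 = 329.7 K.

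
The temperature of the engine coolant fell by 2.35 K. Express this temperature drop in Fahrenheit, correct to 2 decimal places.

4.23°F

For a temperature interval the offset drops out; only the factor 1.8 applies.
2.35 × 1.8 = 4.23.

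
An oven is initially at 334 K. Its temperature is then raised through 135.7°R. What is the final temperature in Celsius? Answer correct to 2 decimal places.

Initial temperature in Celsius: 334 - 273.15 = 60.8500°C.
The 135.7°R change is an interval, so only the factor 5/9 applies: +135.7 × 5/9 = +75.3889°C.
Final Celsius temperature: 60.8500 + 75.3889 = 136.2389°C.

136.24°C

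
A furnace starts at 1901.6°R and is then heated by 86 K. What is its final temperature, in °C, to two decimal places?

869.29°C

Initial temperature in Celsius: (1901.6 - 491.67) × 5/9 = 783.2944°C.
The 86 K change is an interval; Kelvin and Celsius degrees are the same size, so ΔC = +86°C.
Final Celsius temperature: 783.2944 + 86.0000 = 869.2944°C.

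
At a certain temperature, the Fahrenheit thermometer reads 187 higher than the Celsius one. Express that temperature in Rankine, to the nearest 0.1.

840.4°R

Let x be the Celsius reading; then the Fahrenheit reading is 1.8·x + 32.
(1.8·x + 32) - x = 187  ⇒  (0.8)·x = 155  ⇒  x = 193.7500°C.
In Rankine: 193.7500 × 1.8 + 491.67 = 840.4°R.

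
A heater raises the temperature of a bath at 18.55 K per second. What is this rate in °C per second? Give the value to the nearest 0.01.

Since only a temperature interval is involved, the additive offset between the scales drops out.
A change of 1 K is a change of 1°C, so 18.55 × 1 = 18.55.

18.55 °C/second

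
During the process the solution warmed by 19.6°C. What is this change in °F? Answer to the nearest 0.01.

35.28°F

For a temperature interval the offset drops out; only the factor 1.8 applies.
19.6 × 1.8 = 35.28.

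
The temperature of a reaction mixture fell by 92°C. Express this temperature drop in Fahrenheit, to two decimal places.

For a temperature interval the offset drops out; only the factor 1.8 applies.
92 × 1.8 = 165.60.

165.60°F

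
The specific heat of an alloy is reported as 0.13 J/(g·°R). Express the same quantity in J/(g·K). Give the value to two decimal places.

0.23 J/(g·K)

The quantity depends on a temperature interval, so only the ratio of degree sizes applies; the offset between the scales is irrelevant.
A change of 1 K is a change of 1.8°R, so per K the value is 0.13 × 1.8 = 0.23.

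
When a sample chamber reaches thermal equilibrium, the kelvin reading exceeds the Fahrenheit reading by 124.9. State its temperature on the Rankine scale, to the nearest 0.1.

753.2°R

Let x be the kelvin reading; then the Fahrenheit reading is 1.8·x - 459.67.
(1.8·x - 459.67) - x = -124.9  ⇒  (0.8)·x = 334.77  ⇒  x = 418.4625 K.
In Celsius: 418.4625 - 273.15 = 145.3125°C.
In Rankine: 145.3125 × 1.8 + 491.67 = 753.2°R.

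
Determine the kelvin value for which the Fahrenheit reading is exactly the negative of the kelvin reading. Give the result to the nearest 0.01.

Let K be the kelvin reading. The Fahrenheit reading is F = 1.8·K - 459.67.
Require F = -1·K: 1.8·K - 459.67 = -1·K.
(2.8)·K = 459.67  ⇒  K = 164.17.

164.17 K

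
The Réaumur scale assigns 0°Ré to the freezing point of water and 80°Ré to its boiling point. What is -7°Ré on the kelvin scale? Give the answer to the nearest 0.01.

Linear interpolation between the fixed points: C = (-7 - 0) × 100 / (80 - 0) = -8.7500°C.
Then -8.7500 + 273.15 = 264.40 K.

264.40 K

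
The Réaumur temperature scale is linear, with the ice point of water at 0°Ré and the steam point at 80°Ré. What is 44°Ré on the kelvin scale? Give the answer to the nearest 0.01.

328.15 K

Linear interpolation between the fixed points: C = (44 - 0) × 100 / (80 - 0) = 55.0000°C.
Then 55.0000 + 273.15 = 328.15 K.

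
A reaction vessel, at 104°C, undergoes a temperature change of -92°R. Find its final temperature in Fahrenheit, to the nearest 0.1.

127.2°F

The 92°R change is an interval, so only the factor 5/9 applies: -92 × 5/9 = -51.1111°C.
Final Celsius temperature: 104.0000 - 51.1111 = 52.8889°C.
In Fahrenheit: 52.8889 × 1.8 + 32 = 127.2°F.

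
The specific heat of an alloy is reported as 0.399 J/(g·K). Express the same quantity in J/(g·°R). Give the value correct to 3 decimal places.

0.222 J/(g·°R)

The quantity depends on a temperature interval, so only the ratio of degree sizes applies; the offset between the scales is irrelevant.
A change of 1°R is a change of 5/9 K, so per °R the value is 0.399 × 5/9 = 0.222.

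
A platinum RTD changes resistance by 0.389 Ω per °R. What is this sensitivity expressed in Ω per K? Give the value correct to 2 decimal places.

0.70 Ω per K

The quantity depends on a temperature interval, so only the ratio of degree sizes applies; the offset between the scales is irrelevant.
A change of 1 K is a change of 1.8°R, so per K the value is 0.389 × 1.8 = 0.70.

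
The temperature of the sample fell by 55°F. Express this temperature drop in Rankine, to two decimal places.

Fahrenheit and Rankine degrees are the same size, so the interval is unchanged: 55.00.

55.00°R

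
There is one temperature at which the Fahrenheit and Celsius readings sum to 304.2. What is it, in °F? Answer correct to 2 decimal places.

206.99°F

Let F be the Fahrenheit reading. The Celsius reading is C = 5/9·F - 17.7778.
Require F + C = 304.2: (14/9)·F - 17.7778 = 304.2.
F = (304.2 + 17.7778) / (14/9) = 206.99.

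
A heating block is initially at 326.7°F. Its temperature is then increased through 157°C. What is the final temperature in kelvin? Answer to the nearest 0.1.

Initial temperature in Celsius: (326.7 - 32) × 5/9 = 163.7222°C.
Final Celsius temperature: 163.7222 + 157.0000 = 320.7222°C.
In kelvin: 320.7222 + 273.15 = 593.9 K.

593.9 K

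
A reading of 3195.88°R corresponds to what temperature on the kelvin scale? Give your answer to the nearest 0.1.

1775.5 K

In Celsius: (3195.88 - 491.67) × 5/9 = 1502.3389°C.
In kelvin: 1502.3389 + 273.15 = 1775.5 K.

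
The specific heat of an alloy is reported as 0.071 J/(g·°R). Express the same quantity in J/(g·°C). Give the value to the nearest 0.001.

Since only a temperature interval is involved, the additive offset between the scales drops out.
A change of 1°C is a change of 1.8°R, so per °C the value is 0.071 × 1.8 = 0.128.

0.128 J/(g·°C)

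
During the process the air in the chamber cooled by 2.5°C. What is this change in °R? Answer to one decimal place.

4.5°R

Only the scale ratio 1.8 matters for a change in temperature.
2.5 × 1.8 = 4.5.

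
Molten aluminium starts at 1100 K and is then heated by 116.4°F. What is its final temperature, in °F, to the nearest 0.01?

1636.73°F

Initial temperature in Celsius: 1100 - 273.15 = 826.8500°C.
The 116.4°F change is an interval, so only the factor 5/9 applies: +116.4 × 5/9 = +64.6667°C.
Final Celsius temperature: 826.8500 + 64.6667 = 891.5167°C.
In Fahrenheit: 891.5167 × 1.8 + 32 = 1636.73°F.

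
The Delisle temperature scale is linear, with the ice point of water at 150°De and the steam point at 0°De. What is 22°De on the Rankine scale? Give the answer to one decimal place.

Linear interpolation between the fixed points: C = (22 - 150) × 100 / (0 - 150) = 85.3333°C.
Then 85.3333 × 1.8 + 491.67 = 645.3°R.

645.3°R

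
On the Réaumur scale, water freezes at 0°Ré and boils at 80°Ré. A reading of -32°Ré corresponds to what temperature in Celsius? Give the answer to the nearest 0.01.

-40.00°C

Linear interpolation between the fixed points: C = (-32 - 0) × 100 / (80 - 0) = -40.0000°C.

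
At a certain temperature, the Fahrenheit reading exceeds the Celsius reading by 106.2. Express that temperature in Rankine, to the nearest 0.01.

Let x be the Fahrenheit reading; then the Celsius reading is 5/9·x - 17.7778.
(5/9·x - 17.7778) - x = -106.2  ⇒  (-4/9)·x = -88.4222  ⇒  x = 198.9500°F.
In Celsius: (198.95 - 32) × 5/9 = 92.7500°C.
In Rankine: 92.7500 × 1.8 + 491.67 = 658.62°R.

658.62°R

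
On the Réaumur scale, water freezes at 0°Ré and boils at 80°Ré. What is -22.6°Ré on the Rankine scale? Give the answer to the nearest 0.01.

Linear interpolation between the fixed points: C = (-22.6 - 0) × 100 / (80 - 0) = -28.2500°C.
Then -28.2500 × 1.8 + 491.67 = 440.82°R.

440.82°R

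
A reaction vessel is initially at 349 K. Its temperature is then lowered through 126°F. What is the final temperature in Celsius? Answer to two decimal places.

Initial temperature in Celsius: 349 - 273.15 = 75.8500°C.
The 126°F change is an interval, so only the factor 5/9 applies: -126 × 5/9 = -70.0000°C.
Final Celsius temperature: 75.8500 - 70.0000 = 5.8500°C.

5.85°C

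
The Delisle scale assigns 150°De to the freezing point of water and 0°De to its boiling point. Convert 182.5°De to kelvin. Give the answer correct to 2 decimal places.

Linear interpolation between the fixed points: C = (182.5 - 150) × 100 / (0 - 150) = -21.6667°C.
Then -21.6667 + 273.15 = 251.48 K.

251.48 K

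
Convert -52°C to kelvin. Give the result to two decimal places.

In kelvin: -52.0000 + 273.15 = 221.15 K.

221.15 K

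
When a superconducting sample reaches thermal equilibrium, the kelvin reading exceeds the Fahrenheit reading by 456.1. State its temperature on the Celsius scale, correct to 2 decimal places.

-268.69°C

Let x be the kelvin reading; then the Fahrenheit reading is 1.8·x - 459.67.
(1.8·x - 459.67) - x = -456.1  ⇒  (0.8)·x = 3.57  ⇒  x = 4.4625 K.
In Celsius: 4.4625 - 273.15 = -268.69°C.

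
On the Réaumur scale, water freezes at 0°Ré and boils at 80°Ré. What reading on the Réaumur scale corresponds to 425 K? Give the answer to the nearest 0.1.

First in Celsius: 425 - 273.15 = 151.8500°C.
Linearly onto the Réaumur scale: 0 + (151.8500 / 100) × (80 - 0) = 121.5°Ré.

121.5°Ré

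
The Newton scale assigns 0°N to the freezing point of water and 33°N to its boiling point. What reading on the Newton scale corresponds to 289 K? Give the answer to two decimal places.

First in Celsius: 289 - 273.15 = 15.8500°C.
Linearly onto the Newton scale: 0 + (15.8500 / 100) × (33 - 0) = 5.23°N.

5.23°N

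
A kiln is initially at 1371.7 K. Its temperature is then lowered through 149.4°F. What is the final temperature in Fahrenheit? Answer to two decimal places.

Initial temperature in Celsius: 1371.7 - 273.15 = 1098.5500°C.
The 149.4°F change is an interval, so only the factor 5/9 applies: -149.4 × 5/9 = -83.0000°C.
Final Celsius temperature: 1098.5500 - 83.0000 = 1015.5500°C.
In Fahrenheit: 1015.5500 × 1.8 + 32 = 1859.99°F.

1859.99°F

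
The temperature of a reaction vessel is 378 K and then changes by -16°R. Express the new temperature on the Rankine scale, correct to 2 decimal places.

664.40°R

Initial temperature in Celsius: 378 - 273.15 = 104.8500°C.
The 16°R change is an interval, so only the factor 5/9 applies: -16 × 5/9 = -8.8889°C.
Final Celsius temperature: 104.8500 - 8.8889 = 95.9611°C.
In Rankine: 95.9611 × 1.8 + 491.67 = 664.40°R.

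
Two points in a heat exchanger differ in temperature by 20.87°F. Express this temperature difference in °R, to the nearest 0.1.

20.9°R

Fahrenheit and Rankine degrees are the same size, so the interval is unchanged: 20.9.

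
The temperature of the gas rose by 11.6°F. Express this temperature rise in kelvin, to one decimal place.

6.4 K

An interval of 1°F corresponds to 5/9 K.
11.6 × 5/9 = 6.4.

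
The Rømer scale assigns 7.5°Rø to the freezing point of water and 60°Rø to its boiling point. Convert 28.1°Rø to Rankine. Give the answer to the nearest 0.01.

562.30°R

Linear interpolation between the fixed points: C = (28.1 - 7.5) × 100 / (60 - 7.5) = 39.2381°C.
Then 39.2381 × 1.8 + 491.67 = 562.30°R.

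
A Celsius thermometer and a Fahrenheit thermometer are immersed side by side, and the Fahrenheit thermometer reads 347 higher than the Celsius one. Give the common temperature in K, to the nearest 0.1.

Let x be the Celsius reading; then the Fahrenheit reading is 1.8·x + 32.
(1.8·x + 32) - x = 347  ⇒  (0.8)·x = 315  ⇒  x = 393.7500°C.
In kelvin: 393.7500 + 273.15 = 666.9 K.

666.9 K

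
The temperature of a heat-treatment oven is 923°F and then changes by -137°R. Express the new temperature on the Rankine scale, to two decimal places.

Initial temperature in Celsius: (923 - 32) × 5/9 = 495.0000°C.
The 137°R change is an interval, so only the factor 5/9 applies: -137 × 5/9 = -76.1111°C.
Final Celsius temperature: 495.0000 - 76.1111 = 418.8889°C.
In Rankine: 418.8889 × 1.8 + 491.67 = 1245.67°R.

1245.67°R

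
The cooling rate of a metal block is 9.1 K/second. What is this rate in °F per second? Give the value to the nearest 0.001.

16.380 °F/second

The quantity depends on a temperature interval, so only the ratio of degree sizes applies; the offset between the scales is irrelevant.
A change of 1 K is a change of 1.8°F, so 9.1 × 1.8 = 16.380.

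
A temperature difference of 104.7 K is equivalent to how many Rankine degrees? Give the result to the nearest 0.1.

For a temperature interval the offset drops out; only the factor 1.8 applies.
104.7 × 1.8 = 188.5.

188.5°R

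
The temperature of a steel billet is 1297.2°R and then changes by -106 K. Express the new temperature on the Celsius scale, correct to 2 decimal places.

Initial temperature in Celsius: (1297.2 - 491.67) × 5/9 = 447.5167°C.
The 106 K change is an interval; Kelvin and Celsius degrees are the same size, so ΔC = -106°C.
Final Celsius temperature: 447.5167 - 106.0000 = 341.5167°C.

341.52°C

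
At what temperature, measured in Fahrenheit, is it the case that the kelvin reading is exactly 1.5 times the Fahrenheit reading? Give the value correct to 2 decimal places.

Let F be the Fahrenheit reading. The kelvin reading is K = 5/9·F + 255.372.
Require K = 1.5·F: 5/9·F + 255.372 = 1.5·F.
(-17/18)·F = -255.372  ⇒  F = 270.39.

270.39°F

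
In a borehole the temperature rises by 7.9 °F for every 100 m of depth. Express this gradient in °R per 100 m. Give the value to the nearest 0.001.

7.900 °R/100 m

The quantity depends on a temperature interval, so only the ratio of degree sizes applies; the offset between the scales is irrelevant.
A change of 1°F is a change of 1°R, so 7.9 × 1 = 7.900.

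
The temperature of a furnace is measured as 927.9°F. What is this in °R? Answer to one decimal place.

1387.6°R

In Celsius: (927.9 - 32) × 5/9 = 497.7222°C.
In Rankine: 497.7222 × 1.8 + 491.67 = 1387.6°R.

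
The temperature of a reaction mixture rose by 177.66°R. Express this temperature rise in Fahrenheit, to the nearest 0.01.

177.66°F

Rankine and Fahrenheit degrees are the same size, so the interval is unchanged: 177.66.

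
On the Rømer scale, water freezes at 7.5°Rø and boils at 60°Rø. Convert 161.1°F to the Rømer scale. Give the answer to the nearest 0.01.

First in Celsius: (161.1 - 32) × 5/9 = 71.7222°C.
Linearly onto the Rømer scale: 7.5 + (71.7222 / 100) × (60 - 7.5) = 45.15°Rø.

45.15°Rø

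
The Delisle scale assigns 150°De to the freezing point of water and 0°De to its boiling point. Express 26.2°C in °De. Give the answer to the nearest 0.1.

Linearly onto the Delisle scale: 150 + (26.2000 / 100) × (0 - 150) = 110.7°De.

110.7°De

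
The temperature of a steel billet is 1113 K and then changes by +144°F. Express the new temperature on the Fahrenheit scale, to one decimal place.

Initial temperature in Celsius: 1113 - 273.15 = 839.8500°C.
The 144°F change is an interval, so only the factor 5/9 applies: +144 × 5/9 = +80.0000°C.
Final Celsius temperature: 839.8500 + 80.0000 = 919.8500°C.
In Fahrenheit: 919.8500 × 1.8 + 32 = 1687.7°F.

1687.7°F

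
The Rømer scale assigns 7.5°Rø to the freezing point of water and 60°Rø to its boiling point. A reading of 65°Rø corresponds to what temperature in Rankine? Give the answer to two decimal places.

Linear interpolation between the fixed points: C = (65 - 7.5) × 100 / (60 - 7.5) = 109.5238°C.
Then 109.5238 × 1.8 + 491.67 = 688.81°R.

688.81°R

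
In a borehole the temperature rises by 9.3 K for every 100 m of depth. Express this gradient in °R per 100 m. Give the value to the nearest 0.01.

16.74 °R/100 m

The quantity depends on a temperature interval, so only the ratio of degree sizes applies; the offset between the scales is irrelevant.
A change of 1 K is a change of 1.8°R, so 9.3 × 1.8 = 16.74.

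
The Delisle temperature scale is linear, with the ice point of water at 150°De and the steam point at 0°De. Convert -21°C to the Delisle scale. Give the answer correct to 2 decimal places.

181.50°De

Linearly onto the Delisle scale: 150 + (-21.0000 / 100) × (0 - 150) = 181.50°De.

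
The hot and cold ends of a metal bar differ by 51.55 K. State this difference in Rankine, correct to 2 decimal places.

Only the scale ratio 1.8 matters for a change in temperature.
51.55 × 1.8 = 92.79.

92.79°R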